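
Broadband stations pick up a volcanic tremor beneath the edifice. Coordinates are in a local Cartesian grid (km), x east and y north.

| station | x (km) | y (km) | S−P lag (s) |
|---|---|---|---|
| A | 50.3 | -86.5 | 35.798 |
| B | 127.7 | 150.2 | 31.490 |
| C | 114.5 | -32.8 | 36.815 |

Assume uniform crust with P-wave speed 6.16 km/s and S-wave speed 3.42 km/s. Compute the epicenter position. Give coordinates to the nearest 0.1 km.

-113.9 km east, 134.4 km north

Distance from S−P lag: d = Δt · v_P v_S / (v_P − v_S) = Δt · (6.16·3.42)/(6.16−3.42) ≈ 7.6888·Δt.
So d_A = 275.24, d_B = 242.12, d_C = 283.06 km.
Circle about each station: (x − 50.3)² + (y + 86.5)² = 275.24²; (x − 127.7)² + (y − 150.2)² = 242.12²; (x − 114.5)² + (y + 32.8)² = 283.06².
Subtracting the A equation from the B and C equations removes the quadratic terms:
154.8 x + 473.4 y = 45989.95
128.4 x + 107.4 y = -192.16
Solving the 2×2 system: x ≈ -113.9, y ≈ 134.4 km.
Check against A (with the unrounded x, y): √((x − 50.3)²+(y + 86.5)²) = 275.25 ≈ 275.24 km. ✓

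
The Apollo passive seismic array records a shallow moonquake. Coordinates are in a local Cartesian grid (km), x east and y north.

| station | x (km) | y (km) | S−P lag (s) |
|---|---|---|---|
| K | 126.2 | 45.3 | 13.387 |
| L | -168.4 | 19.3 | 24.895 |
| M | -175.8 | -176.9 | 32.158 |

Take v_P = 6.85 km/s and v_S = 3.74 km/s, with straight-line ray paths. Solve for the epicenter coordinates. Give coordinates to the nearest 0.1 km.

Distance from S−P lag: d = Δt · v_P v_S / (v_P − v_S) = Δt · (6.85·3.74)/(6.85−3.74) ≈ 8.2376·Δt.
So d_K = 110.28, d_L = 205.08, d_M = 264.91 km.
Circle about each station: (x − 126.2)² + (y − 45.3)² = 110.28²; (x + 168.4)² + (y − 19.3)² = 205.08²; (x + 175.8)² + (y + 176.9)² = 264.91².
Subtracting pairs of circle equations eliminates x²+y² and gives linear equations (the radical axes):
-589.2 x − 52.0 y = -19143.61
-604.0 x − 444.4 y = -13794.91
Solving the 2×2 system: x ≈ 33.8, y ≈ -14.9 km.

(33.8, -14.9)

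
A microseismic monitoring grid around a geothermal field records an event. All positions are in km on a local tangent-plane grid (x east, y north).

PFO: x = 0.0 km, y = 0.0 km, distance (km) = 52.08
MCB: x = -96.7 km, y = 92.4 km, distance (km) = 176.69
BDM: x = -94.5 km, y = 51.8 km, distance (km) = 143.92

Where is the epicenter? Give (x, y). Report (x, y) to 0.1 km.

Circle about each station: x² + y² = 52.08²; (x + 96.7)² + (y − 92.4)² = 176.69²; (x + 94.5)² + (y − 51.8)² = 143.92².
Subtracting pairs of circle equations eliminates x²+y² and gives linear equations (the radical axes):
-193.4 x + 184.8 y = -10618.38
-189.0 x + 103.6 y = -6387.15
Solving the 2×2 system: x ≈ 5.4, y ≈ -51.8 km.

5.4 km east, -51.8 km north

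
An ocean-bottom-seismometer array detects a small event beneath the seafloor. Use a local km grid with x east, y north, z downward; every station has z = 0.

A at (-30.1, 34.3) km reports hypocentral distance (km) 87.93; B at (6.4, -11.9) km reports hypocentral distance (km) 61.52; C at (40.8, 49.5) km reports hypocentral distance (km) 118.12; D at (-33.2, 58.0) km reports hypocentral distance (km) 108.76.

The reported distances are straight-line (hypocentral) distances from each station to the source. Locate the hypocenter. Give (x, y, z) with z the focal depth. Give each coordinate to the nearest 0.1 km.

x ≈ -21.2 km, y ≈ -38.9 km, depth ≈ 47.9 km

Each station gives a sphere (x−x_i)² + (y−y_i)² + z² = d_i² (stations at z=0).
Subtracting the A sphere from B and C: z² cancels, leaving linear equations in x and y:
73.0 x − 92.4 y = 2047.04
141.8 x + 30.4 y = -4188.26
Solving: x ≈ -21.197, y ≈ -38.900 km (keep extra digits for the depth step; rounded: -21.2, -38.9).
Then from the A sphere: z² = 87.93² − (x + 30.1)² − (y − 34.3)² with x = -21.197, y = -38.900, so z ≈ 47.898 ≈ 47.9 km.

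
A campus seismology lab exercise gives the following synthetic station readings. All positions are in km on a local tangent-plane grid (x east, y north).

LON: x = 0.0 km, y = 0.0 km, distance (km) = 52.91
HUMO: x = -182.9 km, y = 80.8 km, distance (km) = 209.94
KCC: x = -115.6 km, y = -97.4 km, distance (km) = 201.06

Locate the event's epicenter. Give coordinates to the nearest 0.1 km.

Circle about each station: x² + y² = 52.91²; (x + 182.9)² + (y − 80.8)² = 209.94²; (x + 115.6)² + (y + 97.4)² = 201.06².
Subtracting pairs of circle equations eliminates x²+y² and gives linear equations (the radical axes):
-365.8 x + 161.6 y = -1294.29
-231.2 x − 194.8 y = -14775.54
Solving the 2×2 system: x ≈ 24.3, y ≈ 47.0 km.

(24.3, 47.0)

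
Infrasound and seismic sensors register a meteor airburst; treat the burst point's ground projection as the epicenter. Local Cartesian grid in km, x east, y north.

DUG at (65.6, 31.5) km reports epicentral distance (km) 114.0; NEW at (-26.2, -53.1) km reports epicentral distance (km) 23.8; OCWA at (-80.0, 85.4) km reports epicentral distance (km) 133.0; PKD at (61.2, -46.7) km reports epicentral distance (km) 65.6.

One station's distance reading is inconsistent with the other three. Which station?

Solve using three stations at a time. Using DUG, NEW, PKD (subtract circle equations pairwise → linear system) gives (x, y) ≈ (-3.2, -59.4).
Distances from that point to each station vs reported:
  DUG: calculated 114.0 vs reported 114.0 → residual 0.0 km
  NEW: calculated 23.9 vs reported 23.8 → residual 0.1 km
  OCWA: calculated 163.9 vs reported 133.0 → residual 30.9 km
  PKD: calculated 65.6 vs reported 65.6 → residual 0.0 km
DUG, NEW, PKD are mutually consistent (residuals ≈ 0); OCWA is off by 30.9 km.

OCWA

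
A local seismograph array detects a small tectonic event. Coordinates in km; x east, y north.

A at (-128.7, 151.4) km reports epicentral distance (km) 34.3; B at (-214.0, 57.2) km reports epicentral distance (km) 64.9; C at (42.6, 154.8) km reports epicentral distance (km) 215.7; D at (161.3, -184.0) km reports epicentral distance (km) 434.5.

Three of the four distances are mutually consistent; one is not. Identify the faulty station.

Solve using three stations at a time. Using B, C, D (subtract circle equations pairwise → linear system) gives (x, y) ≈ (-166.4, 101.3).
Distances from that point to each station vs reported:
  A: calculated 62.7 vs reported 34.3 → residual 28.4 km
  B: calculated 64.9 vs reported 64.9 → residual 0.0 km
  C: calculated 215.7 vs reported 215.7 → residual 0.0 km
  D: calculated 434.5 vs reported 434.5 → residual 0.0 km
B, C, D are mutually consistent (residuals ≈ 0); A is off by 28.4 km.

A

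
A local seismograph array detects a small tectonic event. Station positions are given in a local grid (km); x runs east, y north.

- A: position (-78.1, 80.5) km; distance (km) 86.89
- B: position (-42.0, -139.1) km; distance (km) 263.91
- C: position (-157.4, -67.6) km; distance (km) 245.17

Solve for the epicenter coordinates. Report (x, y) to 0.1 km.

(-1.6, 121.7)

Circle about each station: (x + 78.1)² + (y − 80.5)² = 86.89²; (x + 42.0)² + (y + 139.1)² = 263.91²; (x + 157.4)² + (y + 67.6)² = 245.17².
Subtracting the A equation from the B and C equations removes the quadratic terms:
72.2 x − 439.2 y = -53565.67
-158.6 x − 296.2 y = -35793.80
Solving the 2×2 system: x ≈ -1.6, y ≈ 121.7 km.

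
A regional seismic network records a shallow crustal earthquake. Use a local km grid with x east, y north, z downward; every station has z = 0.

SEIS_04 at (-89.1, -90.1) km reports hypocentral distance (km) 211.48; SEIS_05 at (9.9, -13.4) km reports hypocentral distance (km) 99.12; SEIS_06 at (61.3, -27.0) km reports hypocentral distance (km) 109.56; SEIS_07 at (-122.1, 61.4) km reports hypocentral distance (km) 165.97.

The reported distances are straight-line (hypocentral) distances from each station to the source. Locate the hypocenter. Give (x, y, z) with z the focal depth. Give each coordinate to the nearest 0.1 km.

(39.3, 73.9, 36.6)

Each station gives a sphere (x−x_i)² + (y−y_i)² + z² = d_i² (stations at z=0).
Subtracting the SEIS_04 sphere from SEIS_05 and SEIS_06: z² cancels, leaving linear equations in x and y:
198.0 x + 153.4 y = 19119.77
300.8 x + 126.2 y = 21150.27
Solving: x ≈ 39.307, y ≈ 73.905 km (keep extra digits for the depth step; rounded: 39.3, 73.9).
Then from the SEIS_04 sphere: z² = 211.48² − (x + 89.1)² − (y + 90.1)² with x = 39.307, y = 73.905, so z ≈ 36.576 ≈ 36.6 km.
Check against SEIS_07 (with the unrounded solution): distance 165.97 ≈ 165.97 km. ✓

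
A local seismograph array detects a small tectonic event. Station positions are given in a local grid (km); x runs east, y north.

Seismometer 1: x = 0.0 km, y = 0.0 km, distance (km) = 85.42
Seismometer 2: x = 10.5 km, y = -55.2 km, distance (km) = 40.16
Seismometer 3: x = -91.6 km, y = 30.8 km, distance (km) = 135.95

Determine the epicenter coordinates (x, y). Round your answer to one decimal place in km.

(-18.0, -83.5)

Circle about each station: x² + y² = 85.42²; (x − 10.5)² + (y + 55.2)² = 40.16²; (x + 91.6)² + (y − 30.8)² = 135.95².
Subtracting the Seismometer 1 equation from the Seismometer 2 and Seismometer 3 equations removes the quadratic terms:
21.0 x − 110.4 y = 8841.04
-183.2 x + 61.6 y = -1846.63
Solving the 2×2 system: x ≈ -18.0, y ≈ -83.5 km.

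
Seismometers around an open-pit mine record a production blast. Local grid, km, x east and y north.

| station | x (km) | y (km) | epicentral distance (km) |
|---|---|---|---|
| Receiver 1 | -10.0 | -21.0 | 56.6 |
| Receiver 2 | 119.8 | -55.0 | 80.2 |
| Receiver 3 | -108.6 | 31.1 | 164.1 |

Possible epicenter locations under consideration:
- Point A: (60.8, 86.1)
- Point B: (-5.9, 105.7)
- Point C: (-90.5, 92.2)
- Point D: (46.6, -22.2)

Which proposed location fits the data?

For each candidate, compare |candidate − station| to the reported distance:
Point A: residuals Receiver 1 71.8, Receiver 2 72.7, Receiver 3 14.0 → max 72.7 km
Point B: residuals Receiver 1 70.2, Receiver 2 123.8, Receiver 3 37.2 → max 123.8 km
Point C: residuals Receiver 1 82.3, Receiver 2 176.5, Receiver 3 100.4 → max 176.5 km
Point D: residuals Receiver 1 0.0, Receiver 2 0.0, Receiver 3 0.0 → max 0.0 km
Only Point D has all residuals ≈ 0.

Point D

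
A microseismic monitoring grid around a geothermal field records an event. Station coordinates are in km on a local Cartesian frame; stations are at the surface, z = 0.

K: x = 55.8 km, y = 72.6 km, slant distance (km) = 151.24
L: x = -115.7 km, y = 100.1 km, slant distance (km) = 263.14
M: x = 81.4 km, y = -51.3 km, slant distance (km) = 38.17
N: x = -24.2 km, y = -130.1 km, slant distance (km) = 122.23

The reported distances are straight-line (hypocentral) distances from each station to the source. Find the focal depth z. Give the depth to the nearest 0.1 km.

Each station gives a sphere (x−x_i)² + (y−y_i)² + z² = d_i² (stations at z=0).
Subtracting the K sphere from L and M: z² cancels, leaving linear equations in x and y:
-343.0 x + 55.0 y = -31347.02
51.2 x − 247.8 y = 22289.84
Solving: x ≈ 79.605, y ≈ -73.503 km (keep extra digits for the depth step; rounded: 79.6, -73.5).
Then from the K sphere: z² = 151.24² − (x − 55.8)² − (y − 72.6)² with x = 79.605, y = -73.503, so z ≈ 30.996 ≈ 31.0 km.

31.0 km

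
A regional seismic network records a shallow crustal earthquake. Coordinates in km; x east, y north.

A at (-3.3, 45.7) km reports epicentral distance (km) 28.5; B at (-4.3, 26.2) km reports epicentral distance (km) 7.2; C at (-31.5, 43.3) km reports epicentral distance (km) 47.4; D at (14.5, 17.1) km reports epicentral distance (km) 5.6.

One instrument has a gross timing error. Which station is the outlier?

Solve using three stations at a time. Using A, C, D (subtract circle equations pairwise → linear system) gives (x, y) ≈ (10.1, 20.5).
Distances from that point to each station vs reported:
  A: calculated 28.5 vs reported 28.5 → residual 0.0 km
  B: calculated 15.5 vs reported 7.2 → residual 8.3 km
  C: calculated 47.4 vs reported 47.4 → residual 0.0 km
  D: calculated 5.6 vs reported 5.6 → residual 0.0 km
A, C, D are mutually consistent (residuals ≈ 0); B is off by 8.3 km.

B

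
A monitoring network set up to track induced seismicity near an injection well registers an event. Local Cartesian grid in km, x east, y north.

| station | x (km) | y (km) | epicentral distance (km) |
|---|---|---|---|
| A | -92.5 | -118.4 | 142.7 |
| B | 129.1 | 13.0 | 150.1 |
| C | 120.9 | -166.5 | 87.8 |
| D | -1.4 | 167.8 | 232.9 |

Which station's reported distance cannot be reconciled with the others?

Solve using three stations at a time. Using A, B, C (subtract circle equations pairwise → linear system) gives (x, y) ≈ (50.1, -114.6).
Distances from that point to each station vs reported:
  A: calculated 142.7 vs reported 142.7 → residual 0.0 km
  B: calculated 150.1 vs reported 150.1 → residual 0.0 km
  C: calculated 87.8 vs reported 87.8 → residual 0.0 km
  D: calculated 287.1 vs reported 232.9 → residual 54.2 km
A, B, C are mutually consistent (residuals ≈ 0); D is off by 54.2 km.

D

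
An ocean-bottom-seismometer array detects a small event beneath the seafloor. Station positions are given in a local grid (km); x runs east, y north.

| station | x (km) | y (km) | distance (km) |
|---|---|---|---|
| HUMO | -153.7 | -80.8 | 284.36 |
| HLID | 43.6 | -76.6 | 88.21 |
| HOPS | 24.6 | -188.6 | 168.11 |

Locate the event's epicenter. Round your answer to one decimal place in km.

129.7 km east, -57.4 km north

Circle about each station: (x + 153.7)² + (y + 80.8)² = 284.36²; (x − 43.6)² + (y + 76.6)² = 88.21²; (x − 24.6)² + (y + 188.6)² = 168.11².
Subtracting the HUMO equation from the HLID and HOPS equations removes the quadratic terms:
394.6 x + 8.4 y = 50695.80
356.6 x − 215.6 y = 58622.43
Solving the 2×2 system: x ≈ 129.7, y ≈ -57.4 km.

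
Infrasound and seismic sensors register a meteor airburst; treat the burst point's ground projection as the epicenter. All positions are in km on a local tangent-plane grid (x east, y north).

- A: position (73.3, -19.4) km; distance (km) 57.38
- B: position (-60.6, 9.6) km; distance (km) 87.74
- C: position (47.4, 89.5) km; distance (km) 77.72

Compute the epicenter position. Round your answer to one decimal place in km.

(27.0, 14.5)

Circle about each station: (x − 73.3)² + (y + 19.4)² = 57.38²; (x + 60.6)² + (y − 9.6)² = 87.74²; (x − 47.4)² + (y − 89.5)² = 77.72².
Subtracting the A equation from the B and C equations removes the quadratic terms:
-267.8 x + 58.0 y = -6390.57
-51.8 x + 217.8 y = 1759.83
Solving the 2×2 system: x ≈ 27.0, y ≈ 14.5 km.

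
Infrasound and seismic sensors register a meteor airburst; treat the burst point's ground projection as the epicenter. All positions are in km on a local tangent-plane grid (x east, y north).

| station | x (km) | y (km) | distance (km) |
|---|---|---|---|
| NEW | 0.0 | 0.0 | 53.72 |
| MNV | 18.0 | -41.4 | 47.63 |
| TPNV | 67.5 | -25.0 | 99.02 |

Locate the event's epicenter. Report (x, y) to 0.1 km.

-29.5 km east, -44.9 km north

Circle about each station: x² + y² = 53.72²; (x − 18.0)² + (y + 41.4)² = 47.63²; (x − 67.5)² + (y + 25.0)² = 99.02².
Subtracting pairs of circle equations eliminates x²+y² and gives linear equations (the radical axes):
36.0 x − 82.8 y = 2655.18
135.0 x − 50.0 y = -1737.87
Solving the 2×2 system: x ≈ -29.5, y ≈ -44.9 km.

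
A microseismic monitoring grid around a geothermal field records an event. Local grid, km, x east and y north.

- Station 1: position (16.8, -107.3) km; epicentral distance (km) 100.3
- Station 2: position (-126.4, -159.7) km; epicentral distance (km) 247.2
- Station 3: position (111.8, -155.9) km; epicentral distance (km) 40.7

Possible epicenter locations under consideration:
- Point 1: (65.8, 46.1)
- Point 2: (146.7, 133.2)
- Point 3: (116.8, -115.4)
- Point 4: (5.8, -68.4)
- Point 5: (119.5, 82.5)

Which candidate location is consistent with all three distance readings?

Point 3

For each candidate, compare |candidate − station| to the reported distance:
Point 1: residuals Station 1 60.7, Station 2 34.4, Station 3 166.5 → max 166.5 km
Point 2: residuals Station 1 173.0, Station 2 153.3, Station 3 250.5 → max 250.5 km
Point 3: residuals Station 1 0.0, Station 2 0.0, Station 3 0.1 → max 0.1 km
Point 4: residuals Station 1 59.9, Station 2 86.5, Station 3 96.7 → max 96.7 km
Point 5: residuals Station 1 115.5, Station 2 97.9, Station 3 197.8 → max 197.8 km
Only Point 3 has all residuals ≈ 0.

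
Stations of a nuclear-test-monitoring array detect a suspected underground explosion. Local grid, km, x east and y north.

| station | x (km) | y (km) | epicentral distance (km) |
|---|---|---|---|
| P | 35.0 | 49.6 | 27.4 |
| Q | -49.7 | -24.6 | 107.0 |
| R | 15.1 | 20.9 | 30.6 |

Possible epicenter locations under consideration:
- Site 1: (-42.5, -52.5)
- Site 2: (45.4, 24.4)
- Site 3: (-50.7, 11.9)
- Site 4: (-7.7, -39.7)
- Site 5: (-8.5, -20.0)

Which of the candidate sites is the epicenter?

Site 2

For each candidate, compare |candidate − station| to the reported distance:
Site 1: residuals P 100.8, Q 78.2, R 62.7 → max 100.8 km
Site 2: residuals P 0.1, Q 0.0, R 0.1 → max 0.1 km
Site 3: residuals P 66.2, Q 70.5, R 35.8 → max 70.5 km
Site 4: residuals P 71.6, Q 62.4, R 34.1 → max 71.6 km
Site 5: residuals P 54.7, Q 65.5, R 16.6 → max 65.5 km
Only Site 2 has all residuals ≈ 0.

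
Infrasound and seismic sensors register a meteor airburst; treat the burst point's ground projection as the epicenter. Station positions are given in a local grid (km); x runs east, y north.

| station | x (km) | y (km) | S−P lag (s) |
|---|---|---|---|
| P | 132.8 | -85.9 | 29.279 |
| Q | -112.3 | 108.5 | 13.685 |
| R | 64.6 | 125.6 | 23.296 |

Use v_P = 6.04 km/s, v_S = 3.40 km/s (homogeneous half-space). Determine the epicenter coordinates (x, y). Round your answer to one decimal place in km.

Distance from S−P lag: d = Δt · v_P v_S / (v_P − v_S) = Δt · (6.04·3.40)/(6.04−3.40) ≈ 7.7788·Δt.
So d_P = 227.76, d_Q = 106.45, d_R = 181.21 km.
Circle about each station: (x − 132.8)² + (y + 85.9)² = 227.76²; (x + 112.3)² + (y − 108.5)² = 106.45²; (x − 64.6)² + (y − 125.6)² = 181.21².
Subtracting pairs of circle equations eliminates x²+y² and gives linear equations (the radical axes):
-490.2 x + 388.8 y = 39911.91
-136.4 x + 423.0 y = 13971.42
Solving the 2×2 system: x ≈ -74.2, y ≈ 9.1 km.

-74.2 km east, 9.1 km north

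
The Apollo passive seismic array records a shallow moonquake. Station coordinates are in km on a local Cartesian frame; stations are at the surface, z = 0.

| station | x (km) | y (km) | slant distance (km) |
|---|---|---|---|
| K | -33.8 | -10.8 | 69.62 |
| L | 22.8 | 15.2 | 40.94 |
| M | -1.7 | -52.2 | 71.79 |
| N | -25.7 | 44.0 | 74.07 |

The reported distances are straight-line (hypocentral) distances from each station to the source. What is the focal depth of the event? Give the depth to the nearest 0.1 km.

39.1 km

Each station gives a sphere (x−x_i)² + (y−y_i)² + z² = d_i² (stations at z=0).
Subtracting the K sphere from L and M: z² cancels, leaving linear equations in x and y:
113.2 x + 52.0 y = 2662.66
64.2 x − 82.8 y = 1161.79
Solving: x ≈ 22.097, y ≈ 3.102 km (keep extra digits for the depth step; rounded: 22.1, 3.1).
Then from the K sphere: z² = 69.62² − (x + 33.8)² − (y + 10.8)² with x = 22.097, y = 3.102, so z ≈ 39.105 ≈ 39.1 km.
Check against N (with the unrounded solution): distance 74.07 ≈ 74.07 km. ✓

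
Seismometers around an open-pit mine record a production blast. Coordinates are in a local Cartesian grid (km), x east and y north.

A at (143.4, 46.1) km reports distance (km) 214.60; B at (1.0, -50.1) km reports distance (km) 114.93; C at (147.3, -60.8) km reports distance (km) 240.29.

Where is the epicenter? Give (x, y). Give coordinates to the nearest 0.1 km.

Circle about each station: (x − 143.4)² + (y − 46.1)² = 214.60²; (x − 1.0)² + (y + 50.1)² = 114.93²; (x − 147.3)² + (y + 60.8)² = 240.29².
Subtracting the A equation from the B and C equations removes the quadratic terms:
-284.8 x − 192.4 y = 12666.50
7.8 x − 213.8 y = -8980.96
Solving the 2×2 system: x ≈ -71.1, y ≈ 39.4 km.

(-71.1, 39.4)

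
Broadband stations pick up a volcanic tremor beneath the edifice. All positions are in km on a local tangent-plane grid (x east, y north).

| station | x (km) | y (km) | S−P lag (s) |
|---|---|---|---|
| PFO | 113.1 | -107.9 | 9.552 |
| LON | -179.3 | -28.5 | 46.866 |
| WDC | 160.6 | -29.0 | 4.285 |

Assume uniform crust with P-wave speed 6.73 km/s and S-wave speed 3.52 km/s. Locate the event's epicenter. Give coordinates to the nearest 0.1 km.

Distance from S−P lag: d = Δt · v_P v_S / (v_P − v_S) = Δt · (6.73·3.52)/(6.73−3.52) ≈ 7.3799·Δt.
So d_PFO = 70.49, d_LON = 345.87, d_WDC = 31.62 km.
Circle about each station: (x − 113.1)² + (y + 107.9)² = 70.49²; (x + 179.3)² + (y + 28.5)² = 345.87²; (x − 160.6)² + (y + 29.0)² = 31.62².
Subtracting the PFO equation from the LON and WDC equations removes the quadratic terms:
-584.8 x + 158.8 y = -106130.50
95.0 x + 157.8 y = 6168.36
Solving the 2×2 system: x ≈ 165.1, y ≈ -60.3 km.

x ≈ 165.1 km, y ≈ -60.3 km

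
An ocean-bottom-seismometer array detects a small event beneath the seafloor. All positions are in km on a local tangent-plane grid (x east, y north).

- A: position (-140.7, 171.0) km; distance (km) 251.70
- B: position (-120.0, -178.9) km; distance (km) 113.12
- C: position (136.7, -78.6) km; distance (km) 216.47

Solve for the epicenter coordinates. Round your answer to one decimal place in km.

Circle about each station: (x + 140.7)² + (y − 171.0)² = 251.70²; (x + 120.0)² + (y + 178.9)² = 113.12²; (x − 136.7)² + (y + 78.6)² = 216.47².
Subtracting pairs of circle equations eliminates x²+y² and gives linear equations (the radical axes):
41.4 x − 699.8 y = 47924.48
554.8 x − 499.2 y = -7679.01
Solving the 2×2 system: x ≈ -79.7, y ≈ -73.2 km.

x ≈ -79.7 km, y ≈ -73.2 km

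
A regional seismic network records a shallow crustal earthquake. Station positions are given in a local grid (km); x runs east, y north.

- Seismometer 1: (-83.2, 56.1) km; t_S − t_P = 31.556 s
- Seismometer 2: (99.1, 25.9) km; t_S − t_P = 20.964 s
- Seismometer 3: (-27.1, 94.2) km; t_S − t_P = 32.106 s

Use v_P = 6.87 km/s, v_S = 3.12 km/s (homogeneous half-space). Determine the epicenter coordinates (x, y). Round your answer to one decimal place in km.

Distance from S−P lag: d = Δt · v_P v_S / (v_P − v_S) = Δt · (6.87·3.12)/(6.87−3.12) ≈ 5.7158·Δt.
So d_Seismometer 1 = 180.37, d_Seismometer 2 = 119.83, d_Seismometer 3 = 183.51 km.
Circle about each station: (x + 83.2)² + (y − 56.1)² = 180.37²; (x − 99.1)² + (y − 25.9)² = 119.83²; (x + 27.1)² + (y − 94.2)² = 183.51².
Subtracting pairs of circle equations eliminates x²+y² and gives linear equations (the radical axes):
364.6 x − 60.4 y = 18596.28
112.2 x + 76.2 y = -1603.98
Solving the 2×2 system: x ≈ 38.2, y ≈ -77.3 km.

(38.2, -77.3)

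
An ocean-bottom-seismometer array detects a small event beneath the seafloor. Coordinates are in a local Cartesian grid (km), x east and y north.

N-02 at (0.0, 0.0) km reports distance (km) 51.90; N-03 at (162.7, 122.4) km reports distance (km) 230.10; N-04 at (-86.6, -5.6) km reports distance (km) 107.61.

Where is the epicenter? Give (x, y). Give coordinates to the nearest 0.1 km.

x ≈ 11.1 km, y ≈ -50.7 km

Circle about each station: x² + y² = 51.90²; (x − 162.7)² + (y − 122.4)² = 230.10²; (x + 86.6)² + (y + 5.6)² = 107.61².
Subtracting pairs of circle equations eliminates x²+y² and gives linear equations (the radical axes):
325.4 x + 244.8 y = -8799.35
-173.2 x − 11.2 y = -1355.38
Solving the 2×2 system: x ≈ 11.1, y ≈ -50.7 km.
Check against N-02 (with the unrounded x, y): √(x²+y²) = 51.91 ≈ 51.90 km. ✓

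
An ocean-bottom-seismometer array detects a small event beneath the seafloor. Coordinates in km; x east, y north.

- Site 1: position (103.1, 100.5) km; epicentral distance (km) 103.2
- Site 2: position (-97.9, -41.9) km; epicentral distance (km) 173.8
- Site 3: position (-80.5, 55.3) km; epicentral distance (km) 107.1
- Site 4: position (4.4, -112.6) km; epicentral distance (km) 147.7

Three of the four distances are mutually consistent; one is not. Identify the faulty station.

Solve using three stations at a time. Using Site 1, Site 3, Site 4 (subtract circle equations pairwise → linear system) gives (x, y) ≈ (24.4, 33.7).
Distances from that point to each station vs reported:
  Site 1: calculated 103.2 vs reported 103.2 → residual 0.0 km
  Site 2: calculated 143.8 vs reported 173.8 → residual 30.0 km
  Site 3: calculated 107.1 vs reported 107.1 → residual 0.0 km
  Site 4: calculated 147.7 vs reported 147.7 → residual 0.0 km
Site 1, Site 3, Site 4 are mutually consistent (residuals ≈ 0); Site 2 is off by 30.0 km.

Site 2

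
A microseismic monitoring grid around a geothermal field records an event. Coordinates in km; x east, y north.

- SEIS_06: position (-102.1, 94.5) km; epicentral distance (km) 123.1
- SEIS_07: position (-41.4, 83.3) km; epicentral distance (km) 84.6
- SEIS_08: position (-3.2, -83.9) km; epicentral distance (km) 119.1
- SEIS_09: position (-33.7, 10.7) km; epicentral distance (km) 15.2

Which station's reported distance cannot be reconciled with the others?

Solve using three stations at a time. Using SEIS_06, SEIS_07, SEIS_09 (subtract circle equations pairwise → linear system) gives (x, y) ≈ (-22.1, 0.9).
Distances from that point to each station vs reported:
  SEIS_06: calculated 123.1 vs reported 123.1 → residual 0.0 km
  SEIS_07: calculated 84.6 vs reported 84.6 → residual 0.0 km
  SEIS_08: calculated 86.9 vs reported 119.1 → residual 32.2 km
  SEIS_09: calculated 15.2 vs reported 15.2 → residual 0.0 km
SEIS_06, SEIS_07, SEIS_09 are mutually consistent (residuals ≈ 0); SEIS_08 is off by 32.2 km.

SEIS_08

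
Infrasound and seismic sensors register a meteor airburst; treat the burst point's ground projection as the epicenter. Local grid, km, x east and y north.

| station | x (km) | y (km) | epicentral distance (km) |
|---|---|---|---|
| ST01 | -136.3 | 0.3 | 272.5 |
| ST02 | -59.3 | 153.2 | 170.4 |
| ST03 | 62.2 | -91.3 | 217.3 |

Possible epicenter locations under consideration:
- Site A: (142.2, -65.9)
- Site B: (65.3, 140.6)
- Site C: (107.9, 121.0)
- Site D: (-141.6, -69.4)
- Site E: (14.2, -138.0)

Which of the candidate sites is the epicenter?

Site C

For each candidate, compare |candidate − station| to the reported distance:
Site A: residuals ST01 13.8, ST02 127.3, ST03 133.4 → max 133.4 km
Site B: residuals ST01 26.9, ST02 45.2, ST03 14.6 → max 45.2 km
Site C: residuals ST01 0.1, ST02 0.1, ST03 0.1 → max 0.1 km
Site D: residuals ST01 202.6, ST02 66.9, ST03 12.3 → max 202.6 km
Site E: residuals ST01 68.1, ST02 129.9, ST03 150.3 → max 150.3 km
Only Site C has all residuals ≈ 0.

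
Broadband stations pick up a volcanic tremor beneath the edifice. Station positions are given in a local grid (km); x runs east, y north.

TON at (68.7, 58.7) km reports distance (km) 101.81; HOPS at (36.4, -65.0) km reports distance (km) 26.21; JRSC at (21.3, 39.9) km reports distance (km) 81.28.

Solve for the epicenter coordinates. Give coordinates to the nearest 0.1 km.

x ≈ 40.4 km, y ≈ -39.1 km

Circle about each station: (x − 68.7)² + (y − 58.7)² = 101.81²; (x − 36.4)² + (y + 65.0)² = 26.21²; (x − 21.3)² + (y − 39.9)² = 81.28².
Subtracting pairs of circle equations eliminates x²+y² and gives linear equations (the radical axes):
-64.6 x − 247.4 y = 7062.89
-94.8 x − 37.6 y = -2360.84
Solving the 2×2 system: x ≈ 40.4, y ≈ -39.1 km.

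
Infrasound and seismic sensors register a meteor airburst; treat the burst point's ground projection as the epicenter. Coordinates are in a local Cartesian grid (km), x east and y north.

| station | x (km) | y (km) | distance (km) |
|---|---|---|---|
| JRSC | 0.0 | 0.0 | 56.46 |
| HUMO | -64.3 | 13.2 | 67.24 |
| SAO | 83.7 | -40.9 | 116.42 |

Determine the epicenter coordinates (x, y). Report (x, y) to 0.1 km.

(-32.6, -46.1)

Circle about each station: x² + y² = 56.46²; (x + 64.3)² + (y − 13.2)² = 67.24²; (x − 83.7)² + (y + 40.9)² = 116.42².
Subtracting the JRSC equation from the HUMO and SAO equations removes the quadratic terms:
-128.6 x + 26.4 y = 2975.24
167.4 x − 81.8 y = -1687.38
Solving the 2×2 system: x ≈ -32.6, y ≈ -46.1 km.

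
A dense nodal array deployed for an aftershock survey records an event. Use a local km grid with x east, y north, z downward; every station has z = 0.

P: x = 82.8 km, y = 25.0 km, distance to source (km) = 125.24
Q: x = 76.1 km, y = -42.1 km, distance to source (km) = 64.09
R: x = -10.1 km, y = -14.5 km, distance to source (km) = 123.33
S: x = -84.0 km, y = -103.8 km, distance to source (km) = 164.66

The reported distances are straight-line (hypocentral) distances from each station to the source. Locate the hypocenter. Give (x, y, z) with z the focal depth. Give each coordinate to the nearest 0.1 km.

(76.2, -94.5, 36.9)

Each station gives a sphere (x−x_i)² + (y−y_i)² + z² = d_i² (stations at z=0).
Subtracting the P sphere from Q and R: z² cancels, leaving linear equations in x and y:
-13.4 x − 134.2 y = 11660.31
-185.8 x − 79.0 y = -6693.81
Solving: x ≈ 76.206, y ≈ -94.497 km (keep extra digits for the depth step; rounded: 76.2, -94.5).
Then from the P sphere: z² = 125.24² − (x − 82.8)² − (y − 25.0)² with x = 76.206, y = -94.497, so z ≈ 36.906 ≈ 36.9 km.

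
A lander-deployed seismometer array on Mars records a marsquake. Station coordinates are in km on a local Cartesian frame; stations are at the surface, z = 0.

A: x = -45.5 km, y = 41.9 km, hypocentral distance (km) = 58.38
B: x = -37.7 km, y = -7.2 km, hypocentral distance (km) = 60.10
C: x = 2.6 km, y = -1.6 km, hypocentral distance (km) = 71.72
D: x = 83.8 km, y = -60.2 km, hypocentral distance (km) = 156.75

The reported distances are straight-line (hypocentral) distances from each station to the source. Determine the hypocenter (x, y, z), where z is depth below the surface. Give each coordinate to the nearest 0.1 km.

x ≈ -39.9 km, y ≈ 19.7 km, depth ≈ 53.7 km

Each station gives a sphere (x−x_i)² + (y−y_i)² + z² = d_i² (stations at z=0).
Subtracting the A sphere from B and C: z² cancels, leaving linear equations in x and y:
15.6 x − 98.2 y = -2556.52
96.2 x − 87.0 y = -5552.07
Solving: x ≈ -39.902, y ≈ 19.695 km (keep extra digits for the depth step; rounded: -39.9, 19.7).
Then from the A sphere: z² = 58.38² − (x + 45.5)² − (y − 41.9)² with x = -39.902, y = 19.695, so z ≈ 53.701 ≈ 53.7 km.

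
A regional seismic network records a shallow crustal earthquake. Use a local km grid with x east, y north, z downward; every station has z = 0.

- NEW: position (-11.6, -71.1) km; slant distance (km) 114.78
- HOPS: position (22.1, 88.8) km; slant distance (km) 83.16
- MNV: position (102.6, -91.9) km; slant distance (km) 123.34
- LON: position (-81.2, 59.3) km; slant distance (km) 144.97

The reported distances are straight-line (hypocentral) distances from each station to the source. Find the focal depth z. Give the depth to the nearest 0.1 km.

Each station gives a sphere (x−x_i)² + (y−y_i)² + z² = d_i² (stations at z=0).
Subtracting the NEW sphere from HOPS and MNV: z² cancels, leaving linear equations in x and y:
67.4 x + 319.8 y = 9442.94
228.4 x − 41.6 y = 11744.29
Solving: x ≈ 54.698, y ≈ 18.000 km (keep extra digits for the depth step; rounded: 54.7, 18.0).
Then from the NEW sphere: z² = 114.78² − (x + 11.6)² − (y + 71.1)² with x = 54.698, y = 18.000, so z ≈ 28.986 ≈ 29.0 km.

depth ≈ 29.0 km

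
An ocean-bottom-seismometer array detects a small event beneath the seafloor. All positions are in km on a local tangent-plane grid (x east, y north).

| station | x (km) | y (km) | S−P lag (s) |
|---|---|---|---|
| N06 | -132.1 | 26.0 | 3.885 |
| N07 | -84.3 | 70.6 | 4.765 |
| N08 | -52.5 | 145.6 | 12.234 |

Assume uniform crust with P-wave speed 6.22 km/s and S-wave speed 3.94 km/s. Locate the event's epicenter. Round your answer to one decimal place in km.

-90.8 km east, 19.8 km north

Distance from S−P lag: d = Δt · v_P v_S / (v_P − v_S) = Δt · (6.22·3.94)/(6.22−3.94) ≈ 10.7486·Δt.
So d_N06 = 41.76, d_N07 = 51.22, d_N08 = 131.50 km.
Circle about each station: (x + 132.1)² + (y − 26.0)² = 41.76²; (x + 84.3)² + (y − 70.6)² = 51.22²; (x + 52.5)² + (y − 145.6)² = 131.50².
Subtracting the N06 equation from the N07 and N08 equations removes the quadratic terms:
95.6 x + 89.2 y = -6915.15
159.2 x + 239.2 y = -9719.15
Solving the 2×2 system: x ≈ -90.8, y ≈ 19.8 km.
Check against N06 (with the unrounded x, y): √((x + 132.1)²+(y − 26.0)²) = 41.74 ≈ 41.76 km. ✓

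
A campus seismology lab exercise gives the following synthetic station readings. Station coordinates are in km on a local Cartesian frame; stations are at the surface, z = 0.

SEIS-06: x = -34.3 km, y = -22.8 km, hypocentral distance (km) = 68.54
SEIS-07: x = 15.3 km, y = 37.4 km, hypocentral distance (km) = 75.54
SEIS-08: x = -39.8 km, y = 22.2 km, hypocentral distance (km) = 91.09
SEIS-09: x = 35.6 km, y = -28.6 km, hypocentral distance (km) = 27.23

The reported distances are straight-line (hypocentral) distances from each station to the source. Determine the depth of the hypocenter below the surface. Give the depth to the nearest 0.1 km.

Each station gives a sphere (x−x_i)² + (y−y_i)² + z² = d_i² (stations at z=0).
Subtracting the SEIS-06 sphere from SEIS-07 and SEIS-08: z² cancels, leaving linear equations in x and y:
99.2 x + 120.4 y = -1072.04
-11.0 x + 90.0 y = -3219.11
Solving: x ≈ 28.393, y ≈ -32.298 km (keep extra digits for the depth step; rounded: 28.4, -32.3).
Then from the SEIS-06 sphere: z² = 68.54² − (x + 34.3)² − (y + 22.8)² with x = 28.393, y = -32.298, so z ≈ 26.021 ≈ 26.0 km.

z ≈ 26.0 km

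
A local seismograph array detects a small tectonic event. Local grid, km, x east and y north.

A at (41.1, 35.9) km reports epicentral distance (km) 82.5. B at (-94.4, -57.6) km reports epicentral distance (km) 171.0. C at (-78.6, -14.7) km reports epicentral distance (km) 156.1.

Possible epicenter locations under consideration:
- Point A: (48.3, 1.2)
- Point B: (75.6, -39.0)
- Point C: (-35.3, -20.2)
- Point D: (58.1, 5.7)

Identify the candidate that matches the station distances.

Point B

For each candidate, compare |candidate − station| to the reported distance:
Point A: residuals A 47.1, B 16.7, C 28.2 → max 47.1 km
Point B: residuals A 0.0, B 0.0, C 0.0 → max 0.0 km
Point C: residuals A 12.3, B 101.1, C 112.5 → max 112.5 km
Point D: residuals A 47.8, B 5.9, C 17.9 → max 47.8 km
Only Point B has all residuals ≈ 0.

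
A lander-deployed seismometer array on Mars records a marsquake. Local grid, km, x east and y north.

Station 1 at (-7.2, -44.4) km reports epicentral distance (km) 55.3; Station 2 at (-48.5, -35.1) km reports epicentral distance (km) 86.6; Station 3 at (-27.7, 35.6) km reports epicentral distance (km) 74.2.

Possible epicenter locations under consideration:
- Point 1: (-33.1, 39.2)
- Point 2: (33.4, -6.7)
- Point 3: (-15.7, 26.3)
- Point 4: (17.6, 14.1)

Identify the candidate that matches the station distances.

Point 2

For each candidate, compare |candidate − station| to the reported distance:
Point 1: residuals Station 1 32.2, Station 2 10.7, Station 3 67.7 → max 67.7 km
Point 2: residuals Station 1 0.1, Station 2 0.1, Station 3 0.1 → max 0.1 km
Point 3: residuals Station 1 15.9, Station 2 17.0, Station 3 59.0 → max 59.0 km
Point 4: residuals Station 1 8.2, Station 2 4.2, Station 3 24.1 → max 24.1 km
Only Point 2 has all residuals ≈ 0.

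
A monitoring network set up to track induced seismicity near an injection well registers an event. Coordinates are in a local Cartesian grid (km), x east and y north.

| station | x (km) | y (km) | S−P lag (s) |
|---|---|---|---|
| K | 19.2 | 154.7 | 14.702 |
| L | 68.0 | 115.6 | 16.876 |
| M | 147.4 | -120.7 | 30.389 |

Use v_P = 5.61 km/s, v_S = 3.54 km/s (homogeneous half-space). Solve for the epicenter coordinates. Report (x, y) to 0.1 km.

x ≈ -83.2 km, y ≈ 57.7 km

Distance from S−P lag: d = Δt · v_P v_S / (v_P − v_S) = Δt · (5.61·3.54)/(5.61−3.54) ≈ 9.5939·Δt.
So d_K = 141.05, d_L = 161.91, d_M = 291.55 km.
Circle about each station: (x − 19.2)² + (y − 154.7)² = 141.05²; (x − 68.0)² + (y − 115.6)² = 161.91²; (x − 147.4)² + (y + 120.7)² = 291.55².
Subtracting pairs of circle equations eliminates x²+y² and gives linear equations (the radical axes):
97.6 x − 78.2 y = -12633.12
256.4 x − 550.8 y = -53111.78
Solving the 2×2 system: x ≈ -83.2, y ≈ 57.7 km.
Check against K (with the unrounded x, y): √((x − 19.2)²+(y − 154.7)²) = 141.07 ≈ 141.05 km. ✓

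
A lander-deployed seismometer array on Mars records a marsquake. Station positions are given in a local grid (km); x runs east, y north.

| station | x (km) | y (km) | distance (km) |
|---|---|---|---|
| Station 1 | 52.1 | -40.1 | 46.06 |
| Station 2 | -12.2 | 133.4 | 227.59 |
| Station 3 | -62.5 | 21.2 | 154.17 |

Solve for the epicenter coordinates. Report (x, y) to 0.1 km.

48.3 km east, -86.0 km north

Circle about each station: (x − 52.1)² + (y + 40.1)² = 46.06²; (x + 12.2)² + (y − 133.4)² = 227.59²; (x + 62.5)² + (y − 21.2)² = 154.17².
Subtracting pairs of circle equations eliminates x²+y² and gives linear equations (the radical axes):
-128.6 x + 347.0 y = -36053.70
-229.2 x + 122.6 y = -21613.60
Solving the 2×2 system: x ≈ 48.3, y ≈ -86.0 km.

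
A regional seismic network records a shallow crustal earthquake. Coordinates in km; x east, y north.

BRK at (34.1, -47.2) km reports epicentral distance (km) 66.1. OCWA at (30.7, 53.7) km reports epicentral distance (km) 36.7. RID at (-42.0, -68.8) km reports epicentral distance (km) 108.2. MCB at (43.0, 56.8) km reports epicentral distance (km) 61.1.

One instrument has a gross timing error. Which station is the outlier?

MCB

Solve using three stations at a time. Using BRK, OCWA, RID (subtract circle equations pairwise → linear system) gives (x, y) ≈ (22.7, 17.9).
Distances from that point to each station vs reported:
  BRK: calculated 66.1 vs reported 66.1 → residual 0.0 km
  OCWA: calculated 36.7 vs reported 36.7 → residual 0.0 km
  RID: calculated 108.2 vs reported 108.2 → residual 0.0 km
  MCB: calculated 43.9 vs reported 61.1 → residual 17.2 km
BRK, OCWA, RID are mutually consistent (residuals ≈ 0); MCB is off by 17.2 km.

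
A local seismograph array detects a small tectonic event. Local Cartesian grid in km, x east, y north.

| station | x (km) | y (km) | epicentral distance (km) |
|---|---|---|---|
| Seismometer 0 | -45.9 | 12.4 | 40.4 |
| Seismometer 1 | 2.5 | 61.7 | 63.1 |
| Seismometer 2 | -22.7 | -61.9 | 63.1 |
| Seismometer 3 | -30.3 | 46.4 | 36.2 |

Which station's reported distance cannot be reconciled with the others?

Seismometer 3

Solve using three stations at a time. Using Seismometer 0, Seismometer 1, Seismometer 2 (subtract circle equations pairwise → linear system) gives (x, y) ≈ (-7.6, -0.6).
Distances from that point to each station vs reported:
  Seismometer 0: calculated 40.4 vs reported 40.4 → residual 0.0 km
  Seismometer 1: calculated 63.1 vs reported 63.1 → residual 0.0 km
  Seismometer 2: calculated 63.1 vs reported 63.1 → residual 0.0 km
  Seismometer 3: calculated 52.2 vs reported 36.2 → residual 16.0 km
Seismometer 0, Seismometer 1, Seismometer 2 are mutually consistent (residuals ≈ 0); Seismometer 3 is off by 16.0 km.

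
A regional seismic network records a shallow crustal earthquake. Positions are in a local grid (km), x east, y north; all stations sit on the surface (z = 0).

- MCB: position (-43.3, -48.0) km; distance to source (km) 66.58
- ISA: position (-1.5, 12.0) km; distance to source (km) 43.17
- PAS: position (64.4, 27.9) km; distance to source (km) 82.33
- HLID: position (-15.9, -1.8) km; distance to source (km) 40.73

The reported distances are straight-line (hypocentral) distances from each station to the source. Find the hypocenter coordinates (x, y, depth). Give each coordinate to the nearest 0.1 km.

x ≈ 2.3 km, y ≈ -13.8 km, depth ≈ 34.4 km

Each station gives a sphere (x−x_i)² + (y−y_i)² + z² = d_i² (stations at z=0).
Subtracting the MCB sphere from ISA and PAS: z² cancels, leaving linear equations in x and y:
83.6 x + 120.0 y = -1463.39
215.4 x + 151.8 y = -1598.45
Solving: x ≈ 2.305, y ≈ -13.801 km (keep extra digits for the depth step; rounded: 2.3, -13.8).
Then from the MCB sphere: z² = 66.58² − (x + 43.3)² − (y + 48.0)² with x = 2.305, y = -13.801, so z ≈ 34.402 ≈ 34.4 km.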